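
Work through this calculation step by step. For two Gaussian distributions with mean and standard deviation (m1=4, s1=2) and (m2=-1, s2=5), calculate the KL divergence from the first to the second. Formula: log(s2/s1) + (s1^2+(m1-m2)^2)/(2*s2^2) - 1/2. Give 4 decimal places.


KL divergence between normal distributions:
KL = log(s2/s1) + (s1^2 + (m1-m2)^2)/(2*s2^2) - 1/2.
log(5/2) = 0.916291.
(2^2 + (4--1)^2)/(2*5^2) = (4 + 25)/50 = 0.58.
KL = 0.916291 + 0.58 - 0.5 = 0.9963

0.9963


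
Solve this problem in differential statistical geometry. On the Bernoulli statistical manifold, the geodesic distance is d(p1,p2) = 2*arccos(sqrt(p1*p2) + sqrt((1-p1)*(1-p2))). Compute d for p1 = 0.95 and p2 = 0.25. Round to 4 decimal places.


Geodesic distance on Bernoulli manifold:
d(p1,p2) = 2*arccos(sqrt(p1*p2) + sqrt((1-p1)*(1-p2))).
sqrt(p1*p2) = sqrt(0.95*0.25) = 0.48734.
sqrt((1-p1)*(1-p2)) = sqrt(0.05*0.75) = 0.193649.
arg = 0.48734 + 0.193649 = 0.680989.
d = 2*arccos(0.680989) = 1.6434

1.6434


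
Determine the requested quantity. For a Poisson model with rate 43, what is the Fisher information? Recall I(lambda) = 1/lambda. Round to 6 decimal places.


Fisher information for Poisson: I(lambda) = 1/lambda.
lambda = 43.
I(lambda) = 1/43 = 0.023256

0.023256


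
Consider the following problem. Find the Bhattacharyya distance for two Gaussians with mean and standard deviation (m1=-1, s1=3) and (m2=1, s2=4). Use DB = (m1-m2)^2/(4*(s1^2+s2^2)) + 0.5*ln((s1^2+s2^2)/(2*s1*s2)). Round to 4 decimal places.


Bhattacharyya distance between two Gaussians:
DB = (m1-m2)^2/(4*(s1^2+s2^2)) + (1/2)*ln((s1^2+s2^2)/(2*s1*s2)).
(m1-m2)^2 = (-2)^2 = 4.
s1^2+s2^2 = 9 + 16 = 25.
term1 = 4/100 = 0.04.
term2 = 0.5*ln(25/24.0) = 0.020411.
DB = 0.04 + 0.020411 = 0.0604

0.0604


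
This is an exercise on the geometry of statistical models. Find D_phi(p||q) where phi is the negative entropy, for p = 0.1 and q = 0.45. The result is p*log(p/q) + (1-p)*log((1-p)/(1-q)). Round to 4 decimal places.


Bregman divergence with negative entropy generator:
D = p*log(p/q) + (1-p)*log((1-p)/(1-q)).
p = 0.1, q = 0.45.
p*log(p/q) = 0.1*log(0.1/0.45) = -0.150408.
(1-p)*log((1-p)/(1-q)) = 0.9*log(0.9/0.55) = 0.443229.
D = -0.150408 + 0.443229 = 0.2928

0.2928


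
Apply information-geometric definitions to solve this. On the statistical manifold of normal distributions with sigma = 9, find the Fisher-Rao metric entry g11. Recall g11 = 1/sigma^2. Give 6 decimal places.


For the 2-parameter normal family, the Fisher metric has:
  g11 = 1/sigma^2, g22 = 2/sigma^2.
sigma = 9, sigma^2 = 81.
g11 = 0.012346

0.012346


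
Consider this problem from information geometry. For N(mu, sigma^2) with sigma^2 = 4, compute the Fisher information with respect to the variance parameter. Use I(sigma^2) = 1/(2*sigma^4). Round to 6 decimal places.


Fisher information for variance: I(sigma^2) = 1/(2*sigma^4).
sigma^2 = 4, so sigma^4 = 16.
I = 1/(2*16) = 1/32 = 0.031250

0.031250


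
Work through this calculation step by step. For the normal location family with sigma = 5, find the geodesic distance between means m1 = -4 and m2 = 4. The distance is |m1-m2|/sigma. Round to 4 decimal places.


On the fixed-variance normal subfamily, geodesic distance = |m1-m2|/sigma.
|-4 - 4| = 8.
sigma = 5.
d = 8/5 = 1.6000

1.6000


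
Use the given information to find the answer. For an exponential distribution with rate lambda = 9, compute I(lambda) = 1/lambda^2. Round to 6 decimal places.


Fisher information for exponential: I(lambda) = 1/lambda^2.
lambda = 9, lambda^2 = 81.
I = 1/81 = 0.012346

0.012346


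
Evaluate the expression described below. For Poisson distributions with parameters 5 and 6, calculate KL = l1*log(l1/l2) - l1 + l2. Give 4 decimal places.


KL divergence for Poisson:
KL = l1*log(l1/l2) - l1 + l2.
l1 = 5, l2 = 6.
log(5/6) = -0.182322.
l1*log(l1/l2) = 5 * -0.182322 = -0.911608.
KL = -0.911608 - 5 + 6 = 0.0884

0.0884


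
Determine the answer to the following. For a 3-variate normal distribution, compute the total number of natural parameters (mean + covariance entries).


Exponential family dimension calculation:
For 3-dim MVN: mean has 3 params, covariance has 3*4/2 = 6 unique entries.
Total dim = 3 + 6 = 9.

9


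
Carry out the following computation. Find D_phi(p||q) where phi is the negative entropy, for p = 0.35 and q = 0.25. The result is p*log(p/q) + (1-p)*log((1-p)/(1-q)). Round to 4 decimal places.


Bregman divergence with negative entropy generator:
D = p*log(p/q) + (1-p)*log((1-p)/(1-q)).
p = 0.35, q = 0.25.
p*log(p/q) = 0.35*log(0.35/0.25) = 0.117765.
(1-p)*log((1-p)/(1-q)) = 0.65*log(0.65/0.75) = -0.093016.
D = 0.117765 + -0.093016 = 0.0247

0.0247


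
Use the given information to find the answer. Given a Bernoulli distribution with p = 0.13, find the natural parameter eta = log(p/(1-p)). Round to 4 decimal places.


Natural parameter for Bernoulli: eta = log(p/(1-p)).
p = 0.13, 1-p = 0.87.
p/(1-p) = 0.149425.
eta = log(0.149425) = -1.9010

-1.9010


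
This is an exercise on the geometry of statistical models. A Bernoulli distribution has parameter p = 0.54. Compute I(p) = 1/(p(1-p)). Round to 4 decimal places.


For Bernoulli(p), Fisher information is I(p) = 1/(p*(1-p)).
p = 0.54, 1-p = 0.46.
p*(1-p) = 0.2484.
I(p) = 1/0.2484 = 4.0258

4.0258


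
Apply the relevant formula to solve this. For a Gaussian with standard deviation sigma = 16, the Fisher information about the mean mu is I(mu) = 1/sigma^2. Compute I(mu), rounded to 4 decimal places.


The Fisher information for the mean of a normal distribution is I(mu) = 1/sigma^2.
sigma = 16, so sigma^2 = 256.
I(mu) = 1/256 = 0.0039

0.0039


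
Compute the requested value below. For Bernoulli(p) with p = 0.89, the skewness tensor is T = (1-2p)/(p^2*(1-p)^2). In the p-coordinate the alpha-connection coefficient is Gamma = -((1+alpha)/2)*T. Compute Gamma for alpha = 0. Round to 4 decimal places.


Skewness (Amari-Chentsov) tensor: T = (1-2p)/(p^2*(1-p)^2).
p = 0.89, 1-2p = -0.78, p^2 = 0.7921, (1-p)^2 = 0.0121.
T = -0.78/(0.7921 * 0.0121) = -81.382161.
In the p-coordinate, Gamma^(alpha) = Gamma^(0) - (alpha/2)*T with Gamma^(0) = (1/2)*g'(p) = -T/2,
so Gamma^(alpha) = -((1+alpha)/2)*T.
alpha = 0, -(1+alpha)/2 = -0.5.
Gamma = -0.5 * -81.382161 = 40.6911

40.6911


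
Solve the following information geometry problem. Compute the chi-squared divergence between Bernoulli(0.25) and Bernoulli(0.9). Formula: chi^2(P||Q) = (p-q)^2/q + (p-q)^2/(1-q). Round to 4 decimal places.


Chi-squared divergence between Bernoulli distributions:
chi^2 = (p-q)^2/q + (p-q)^2/(1-q).
p = 0.25, q = 0.9, p-q = -0.65.
(p-q)^2 = 0.4225.
term1 = 0.4225/0.9 = 0.469444.
term2 = 0.4225/0.1 = 4.225.
chi^2 = 0.469444 + 4.225 = 4.6944

4.6944


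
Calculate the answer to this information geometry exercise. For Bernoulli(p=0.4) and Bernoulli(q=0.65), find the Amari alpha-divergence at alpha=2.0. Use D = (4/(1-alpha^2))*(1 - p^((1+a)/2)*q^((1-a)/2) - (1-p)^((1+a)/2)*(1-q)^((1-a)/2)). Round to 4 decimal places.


Amari alpha-divergence:
D = (4/(1-alpha^2))*(1 - p^((1+a)/2)*q^((1-a)/2) - (1-p)^((1+a)/2)*(1-q)^((1-a)/2)).
alpha = 2.0, p = 0.4, q = 0.65.
e1 = (1+alpha)/2 = 1.5, e2 = (1-alpha)/2 = -0.5.
t1 = p^e1 * q^e2 = 0.4^1.5 * 0.65^-0.5 = 0.313786.
t2 = (1-p)^e1 * (1-q)^e2 = 0.6^1.5 * 0.35^-0.5 = 0.785584.
4/(1-alpha^2) = -1.333333.
D = -1.333333*(1 - 0.313786 - 0.785584) = 0.1325

0.1325


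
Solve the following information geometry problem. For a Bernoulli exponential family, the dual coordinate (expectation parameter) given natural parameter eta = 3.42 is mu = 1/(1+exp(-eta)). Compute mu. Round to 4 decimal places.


Dual coordinate (expectation parameter) for Bernoulli:
mu = 1/(1+exp(-eta)).
eta = 3.42.
exp(-eta) = exp(-3.42) = 0.032712.
mu = 1/(1+0.032712) = 0.9683

0.9683


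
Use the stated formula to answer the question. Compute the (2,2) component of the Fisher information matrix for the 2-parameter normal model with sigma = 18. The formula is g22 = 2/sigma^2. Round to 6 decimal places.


For the 2-parameter normal family, the Fisher metric has:
  g11 = 1/sigma^2, g22 = 2/sigma^2.
sigma = 18, sigma^2 = 324.
g22 = 0.006173

0.006173


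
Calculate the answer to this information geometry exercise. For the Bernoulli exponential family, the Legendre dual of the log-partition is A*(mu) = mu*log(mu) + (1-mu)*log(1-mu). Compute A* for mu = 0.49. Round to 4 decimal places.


Legendre transform for Bernoulli:
A*(mu) = mu*log(mu) + (1-mu)*log(1-mu).
mu = 0.49, 1-mu = 0.51.
mu*log(mu) = 0.49*log(0.49) = -0.349541.
(1-mu)*log(1-mu) = 0.51*log(0.51) = -0.343406.
A* = -0.349541 + -0.343406 = -0.6929

-0.6929


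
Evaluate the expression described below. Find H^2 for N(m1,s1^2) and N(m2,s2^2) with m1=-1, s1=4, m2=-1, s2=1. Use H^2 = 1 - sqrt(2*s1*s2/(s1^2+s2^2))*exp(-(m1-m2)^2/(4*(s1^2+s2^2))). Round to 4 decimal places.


Squared Hellinger distance for Gaussians:
H^2 = 1 - sqrt(2*s1*s2/(s1^2+s2^2)) * exp(-(m1-m2)^2/(4*(s1^2+s2^2))).
s1^2 = 16, s2^2 = 1, s1^2+s2^2 = 17.
sqrt(2*4*1/(17)) = 0.685994.
(m1-m2)^2 = (0)^2 = 0.
exp(-0/(4*17)) = exp(0.0) = 1.0.
H^2 = 1 - 0.685994*1.0 = 0.3140

0.3140


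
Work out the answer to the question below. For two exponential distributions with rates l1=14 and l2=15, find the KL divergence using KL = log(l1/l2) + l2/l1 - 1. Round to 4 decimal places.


KL divergence for exponential family:
KL = log(l1/l2) + l2/l1 - 1.
log(14/15) = -0.068993.
15/14 = 1.071429.
KL = -0.068993 + 1.071429 - 1 = 0.0024

0.0024


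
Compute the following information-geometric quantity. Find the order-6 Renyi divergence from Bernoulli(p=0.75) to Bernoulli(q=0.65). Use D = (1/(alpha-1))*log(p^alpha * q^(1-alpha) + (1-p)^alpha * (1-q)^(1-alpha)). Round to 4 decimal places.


Renyi divergence of order alpha between Bernoulli distributions:
D = (1/(alpha-1))*log(p^alpha * q^(1-alpha) + (1-p)^alpha * (1-q)^(1-alpha)).
alpha = 6, p = 0.75, q = 0.65.
p^alpha * q^(1-alpha) = 0.75^6 * 0.65^-5 = 1.533913.
(1-p)^alpha * (1-q)^(1-alpha) = 0.25^6 * 0.35^-5 = 0.046484.
sum = 1.533913 + 0.046484 = 1.580397.
D = (1/5)*log(1.580397) = 0.0915

0.0915


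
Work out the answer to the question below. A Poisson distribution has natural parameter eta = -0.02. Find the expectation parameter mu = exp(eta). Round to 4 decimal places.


Expectation parameter for Poisson exponential family:
mu = exp(eta).
eta = -0.02.
mu = exp(-0.02) = 0.9802

0.9802


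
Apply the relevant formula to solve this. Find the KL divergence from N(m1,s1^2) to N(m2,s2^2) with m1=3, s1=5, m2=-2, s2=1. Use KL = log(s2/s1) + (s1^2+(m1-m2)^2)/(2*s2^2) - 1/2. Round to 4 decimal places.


KL divergence between normal distributions:
KL = log(s2/s1) + (s1^2 + (m1-m2)^2)/(2*s2^2) - 1/2.
log(1/5) = -1.609438.
(5^2 + (3--2)^2)/(2*1^2) = (25 + 25)/2 = 25.0.
KL = -1.609438 + 25.0 - 0.5 = 22.8906

22.8906


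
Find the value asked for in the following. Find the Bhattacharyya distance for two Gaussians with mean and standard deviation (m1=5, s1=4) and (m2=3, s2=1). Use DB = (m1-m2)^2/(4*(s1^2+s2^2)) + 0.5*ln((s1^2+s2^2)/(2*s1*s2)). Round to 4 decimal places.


Bhattacharyya distance between two Gaussians:
DB = (m1-m2)^2/(4*(s1^2+s2^2)) + (1/2)*ln((s1^2+s2^2)/(2*s1*s2)).
(m1-m2)^2 = (2)^2 = 4.
s1^2+s2^2 = 16 + 1 = 17.
term1 = 4/68 = 0.058824.
term2 = 0.5*ln(17/8.0) = 0.376886.
DB = 0.058824 + 0.376886 = 0.4357

0.4357


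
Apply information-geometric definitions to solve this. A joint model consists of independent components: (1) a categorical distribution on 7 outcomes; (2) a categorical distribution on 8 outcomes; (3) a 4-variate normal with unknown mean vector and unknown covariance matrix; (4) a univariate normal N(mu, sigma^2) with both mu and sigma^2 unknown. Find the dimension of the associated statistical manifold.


The dimension of a statistical manifold equals the number of free
(independent) real parameters of the model. For a product of independent
blocks the parameter counts add.
- categorical on 7 outcomes (probabilities sum to 1): 7-1 = 6.
- categorical on 8 outcomes (probabilities sum to 1): 8-1 = 7.
- 4-variate normal: 4 (mean) + 4*5/2 = 10 (symmetric covariance) = 14.
- normal (mu, sigma^2): 2.
Total = 6 + 7 + 14 + 2 = 29.
Dimension = 29

29


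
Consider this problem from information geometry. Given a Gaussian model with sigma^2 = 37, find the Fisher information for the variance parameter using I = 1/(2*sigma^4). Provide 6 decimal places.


Fisher information for variance: I(sigma^2) = 1/(2*sigma^4).
sigma^2 = 37, so sigma^4 = 1369.
I = 1/(2*1369) = 1/2738 = 0.000365

0.000365


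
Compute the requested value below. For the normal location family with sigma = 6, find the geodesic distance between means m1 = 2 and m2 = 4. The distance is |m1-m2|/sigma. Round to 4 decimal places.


On the fixed-variance normal subfamily, geodesic distance = |m1-m2|/sigma.
|2 - 4| = 2.
sigma = 6.
d = 2/6 = 0.3333

0.3333


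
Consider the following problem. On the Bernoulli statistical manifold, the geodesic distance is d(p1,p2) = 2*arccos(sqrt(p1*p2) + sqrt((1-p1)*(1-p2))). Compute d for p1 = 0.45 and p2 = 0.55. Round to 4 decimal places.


Geodesic distance on Bernoulli manifold:
d(p1,p2) = 2*arccos(sqrt(p1*p2) + sqrt((1-p1)*(1-p2))).
sqrt(p1*p2) = sqrt(0.45*0.55) = 0.497494.
sqrt((1-p1)*(1-p2)) = sqrt(0.55*0.45) = 0.497494.
arg = 0.497494 + 0.497494 = 0.994987.
d = 2*arccos(0.994987) = 0.2003

0.2003


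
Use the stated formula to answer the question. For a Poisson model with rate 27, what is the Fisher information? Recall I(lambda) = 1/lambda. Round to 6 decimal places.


Fisher information for Poisson: I(lambda) = 1/lambda.
lambda = 27.
I(lambda) = 1/27 = 0.037037

0.037037


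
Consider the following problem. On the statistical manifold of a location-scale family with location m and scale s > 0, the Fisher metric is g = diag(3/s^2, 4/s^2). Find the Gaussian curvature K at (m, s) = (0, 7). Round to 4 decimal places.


The metric has the form g = (A dm^2 + B ds^2)/s^2 with A = 3, B = 4.
Substitute u = sqrt(A/B)*m: g = B*(du^2 + ds^2)/s^2, i.e. B times the
Poincare upper half-plane metric, which has constant Gaussian curvature -1.
Scaling a 2D metric by a constant c divides the Gaussian curvature by c,
so K = -1/B = -1/(4) = -0.2500 everywhere (the point (m, s) = (0, 7) is irrelevant:
the curvature is constant).
The requested Gaussian curvature is K = -0.2500.

-0.2500


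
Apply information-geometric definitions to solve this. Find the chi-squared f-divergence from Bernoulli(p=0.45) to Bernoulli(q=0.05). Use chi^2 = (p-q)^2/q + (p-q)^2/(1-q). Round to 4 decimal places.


Chi-squared divergence between Bernoulli distributions:
chi^2 = (p-q)^2/q + (p-q)^2/(1-q).
p = 0.45, q = 0.05, p-q = 0.4.
(p-q)^2 = 0.16.
term1 = 0.16/0.05 = 3.2.
term2 = 0.16/0.95 = 0.168421.
chi^2 = 3.2 + 0.168421 = 3.3684

3.3684


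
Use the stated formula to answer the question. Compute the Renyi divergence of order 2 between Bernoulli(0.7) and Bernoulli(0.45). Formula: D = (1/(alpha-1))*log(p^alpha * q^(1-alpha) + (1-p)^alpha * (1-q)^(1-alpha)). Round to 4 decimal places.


Renyi divergence of order alpha between Bernoulli distributions:
D = (1/(alpha-1))*log(p^alpha * q^(1-alpha) + (1-p)^alpha * (1-q)^(1-alpha)).
alpha = 2, p = 0.7, q = 0.45.
p^alpha * q^(1-alpha) = 0.7^2 * 0.45^-1 = 1.088889.
(1-p)^alpha * (1-q)^(1-alpha) = 0.3^2 * 0.55^-1 = 0.163636.
sum = 1.088889 + 0.163636 = 1.252525.
D = (1/1)*log(1.252525) = 0.2252

0.2252


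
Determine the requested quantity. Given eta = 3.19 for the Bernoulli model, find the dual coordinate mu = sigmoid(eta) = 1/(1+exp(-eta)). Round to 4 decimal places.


Dual coordinate (expectation parameter) for Bernoulli:
mu = 1/(1+exp(-eta)).
eta = 3.19.
exp(-eta) = exp(-3.19) = 0.041172.
mu = 1/(1+0.041172) = 0.9605

0.9605


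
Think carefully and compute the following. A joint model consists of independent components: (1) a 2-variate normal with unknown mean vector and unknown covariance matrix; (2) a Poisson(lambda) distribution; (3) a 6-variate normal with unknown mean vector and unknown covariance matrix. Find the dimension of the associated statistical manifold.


The dimension of a statistical manifold equals the number of free
(independent) real parameters of the model. For a product of independent
blocks the parameter counts add.
- 2-variate normal: 2 (mean) + 2*3/2 = 3 (symmetric covariance) = 5.
- Poisson (lambda): 1.
- 6-variate normal: 6 (mean) + 6*7/2 = 21 (symmetric covariance) = 27.
Total = 5 + 1 + 27 = 33.
Dimension = 33

33


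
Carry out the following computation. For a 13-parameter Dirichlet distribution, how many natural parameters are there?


Exponential family dimension calculation:
Dirichlet with 13 components has 13 natural parameters.

13


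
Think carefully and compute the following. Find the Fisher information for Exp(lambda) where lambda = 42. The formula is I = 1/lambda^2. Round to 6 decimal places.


Fisher information for exponential: I(lambda) = 1/lambda^2.
lambda = 42, lambda^2 = 1764.
I = 1/1764 = 0.000567

0.000567


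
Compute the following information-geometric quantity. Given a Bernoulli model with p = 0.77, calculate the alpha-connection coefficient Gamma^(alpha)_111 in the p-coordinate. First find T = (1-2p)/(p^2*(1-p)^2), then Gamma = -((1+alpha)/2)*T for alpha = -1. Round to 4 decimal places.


Skewness (Amari-Chentsov) tensor: T = (1-2p)/(p^2*(1-p)^2).
p = 0.77, 1-2p = -0.54, p^2 = 0.5929, (1-p)^2 = 0.0529.
T = -0.54/(0.5929 * 0.0529) = -17.216967.
In the p-coordinate, Gamma^(alpha) = Gamma^(0) - (alpha/2)*T with Gamma^(0) = (1/2)*g'(p) = -T/2,
so Gamma^(alpha) = -((1+alpha)/2)*T.
alpha = -1, -(1+alpha)/2 = 0.0.
Gamma = 0.0 * -17.216967 = 0.0000

0.0000


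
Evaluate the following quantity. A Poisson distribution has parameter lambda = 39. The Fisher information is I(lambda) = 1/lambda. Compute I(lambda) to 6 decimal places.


Fisher information for Poisson: I(lambda) = 1/lambda.
lambda = 39.
I(lambda) = 1/39 = 0.025641

0.025641


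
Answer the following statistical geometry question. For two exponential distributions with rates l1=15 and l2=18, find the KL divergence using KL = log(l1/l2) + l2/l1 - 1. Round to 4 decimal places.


KL divergence for exponential family:
KL = log(l1/l2) + l2/l1 - 1.
log(15/18) = -0.182322.
18/15 = 1.2.
KL = -0.182322 + 1.2 - 1 = 0.0177

0.0177


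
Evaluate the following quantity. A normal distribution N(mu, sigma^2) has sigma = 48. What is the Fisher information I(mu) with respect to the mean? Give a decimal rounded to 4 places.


The Fisher information for the mean of a normal distribution is I(mu) = 1/sigma^2.
sigma = 48, so sigma^2 = 2304.
I(mu) = 1/2304 = 0.0004

0.0004


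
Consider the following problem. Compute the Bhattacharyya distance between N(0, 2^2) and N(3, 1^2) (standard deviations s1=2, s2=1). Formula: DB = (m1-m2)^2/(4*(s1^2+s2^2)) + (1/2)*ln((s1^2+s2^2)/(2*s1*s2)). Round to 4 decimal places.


Bhattacharyya distance between two Gaussians:
DB = (m1-m2)^2/(4*(s1^2+s2^2)) + (1/2)*ln((s1^2+s2^2)/(2*s1*s2)).
(m1-m2)^2 = (-3)^2 = 9.
s1^2+s2^2 = 4 + 1 = 5.
term1 = 9/20 = 0.45.
term2 = 0.5*ln(5/4.0) = 0.111572.
DB = 0.45 + 0.111572 = 0.5616

0.5616


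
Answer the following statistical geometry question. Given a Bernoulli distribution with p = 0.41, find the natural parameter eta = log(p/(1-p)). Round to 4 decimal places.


Natural parameter for Bernoulli: eta = log(p/(1-p)).
p = 0.41, 1-p = 0.59.
p/(1-p) = 0.694915.
eta = log(0.694915) = -0.3640

-0.3640


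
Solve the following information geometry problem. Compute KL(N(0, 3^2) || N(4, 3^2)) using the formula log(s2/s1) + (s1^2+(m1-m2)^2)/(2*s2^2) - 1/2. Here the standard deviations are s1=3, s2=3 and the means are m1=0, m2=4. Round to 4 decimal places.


KL divergence between normal distributions:
KL = log(s2/s1) + (s1^2 + (m1-m2)^2)/(2*s2^2) - 1/2.
log(3/3) = 0.0.
(3^2 + (0-4)^2)/(2*3^2) = (9 + 16)/18 = 1.388889.
KL = 0.0 + 1.388889 - 0.5 = 0.8889

0.8889


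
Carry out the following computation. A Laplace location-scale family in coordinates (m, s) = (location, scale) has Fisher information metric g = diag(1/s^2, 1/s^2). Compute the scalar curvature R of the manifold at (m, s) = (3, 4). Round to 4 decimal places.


The metric has the form g = (A dm^2 + B ds^2)/s^2 with A = 1, B = 1.
Substitute u = sqrt(A/B)*m: g = B*(du^2 + ds^2)/s^2, i.e. B times the
Poincare upper half-plane metric, which has constant Gaussian curvature -1.
Scaling a 2D metric by a constant c divides the Gaussian curvature by c,
so K = -1/B = -1/(1) = -1.0000 everywhere (the point (m, s) = (3, 4) is irrelevant:
the curvature is constant).
Scalar curvature in dimension 2: R = 2K = -2/(1) = -2.0000.

-2.0000


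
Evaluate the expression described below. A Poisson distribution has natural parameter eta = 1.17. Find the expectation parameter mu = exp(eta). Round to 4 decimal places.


Expectation parameter for Poisson exponential family:
mu = exp(eta).
eta = 1.17.
mu = exp(1.17) = 3.2220

3.2220


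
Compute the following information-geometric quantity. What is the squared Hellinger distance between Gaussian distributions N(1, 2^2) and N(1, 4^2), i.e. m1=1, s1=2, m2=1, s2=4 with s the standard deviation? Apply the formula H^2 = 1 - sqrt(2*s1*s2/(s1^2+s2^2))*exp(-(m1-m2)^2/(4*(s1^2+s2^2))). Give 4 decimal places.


Squared Hellinger distance for Gaussians:
H^2 = 1 - sqrt(2*s1*s2/(s1^2+s2^2)) * exp(-(m1-m2)^2/(4*(s1^2+s2^2))).
s1^2 = 4, s2^2 = 16, s1^2+s2^2 = 20.
sqrt(2*2*4/(20)) = 0.894427.
(m1-m2)^2 = (0)^2 = 0.
exp(-0/(4*20)) = exp(0.0) = 1.0.
H^2 = 1 - 0.894427*1.0 = 0.1056

0.1056


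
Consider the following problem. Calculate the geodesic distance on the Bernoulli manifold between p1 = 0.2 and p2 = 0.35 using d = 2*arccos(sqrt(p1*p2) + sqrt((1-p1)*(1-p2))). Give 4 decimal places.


Geodesic distance on Bernoulli manifold:
d(p1,p2) = 2*arccos(sqrt(p1*p2) + sqrt((1-p1)*(1-p2))).
sqrt(p1*p2) = sqrt(0.2*0.35) = 0.264575.
sqrt((1-p1)*(1-p2)) = sqrt(0.8*0.65) = 0.72111.
arg = 0.264575 + 0.72111 = 0.985685.
d = 2*arccos(0.985685) = 0.3388

0.3388


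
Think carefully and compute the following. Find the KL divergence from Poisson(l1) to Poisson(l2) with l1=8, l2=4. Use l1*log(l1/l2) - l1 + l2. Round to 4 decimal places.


KL divergence for Poisson:
KL = l1*log(l1/l2) - l1 + l2.
l1 = 8, l2 = 4.
log(8/4) = 0.693147.
l1*log(l1/l2) = 8 * 0.693147 = 5.545177.
KL = 5.545177 - 8 + 4 = 1.5452

1.5452


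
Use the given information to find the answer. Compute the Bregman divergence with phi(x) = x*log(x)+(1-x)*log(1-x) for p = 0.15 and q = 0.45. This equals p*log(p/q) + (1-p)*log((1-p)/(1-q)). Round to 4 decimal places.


Bregman divergence with negative entropy generator:
D = p*log(p/q) + (1-p)*log((1-p)/(1-q)).
p = 0.15, q = 0.45.
p*log(p/q) = 0.15*log(0.15/0.45) = -0.164792.
(1-p)*log((1-p)/(1-q)) = 0.85*log(0.85/0.55) = 0.37002.
D = -0.164792 + 0.37002 = 0.2052

0.2052


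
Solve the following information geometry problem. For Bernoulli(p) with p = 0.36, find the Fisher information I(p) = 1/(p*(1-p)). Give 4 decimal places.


For Bernoulli(p), Fisher information is I(p) = 1/(p*(1-p)).
p = 0.36, 1-p = 0.64.
p*(1-p) = 0.2304.
I(p) = 1/0.2304 = 4.3403

4.3403


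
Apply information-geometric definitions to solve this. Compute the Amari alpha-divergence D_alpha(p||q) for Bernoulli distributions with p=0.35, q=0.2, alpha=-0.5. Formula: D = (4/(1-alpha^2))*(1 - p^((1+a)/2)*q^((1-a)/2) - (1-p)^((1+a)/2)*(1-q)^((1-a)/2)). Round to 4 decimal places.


Amari alpha-divergence:
D = (4/(1-alpha^2))*(1 - p^((1+a)/2)*q^((1-a)/2) - (1-p)^((1+a)/2)*(1-q)^((1-a)/2)).
alpha = -0.5, p = 0.35, q = 0.2.
e1 = (1+alpha)/2 = 0.25, e2 = (1-alpha)/2 = 0.75.
t1 = p^e1 * q^e2 = 0.35^0.25 * 0.2^0.75 = 0.230033.
t2 = (1-p)^e1 * (1-q)^e2 = 0.65^0.25 * 0.8^0.75 = 0.759532.
4/(1-alpha^2) = 5.333333.
D = 5.333333*(1 - 0.230033 - 0.759532) = 0.0557

0.0557


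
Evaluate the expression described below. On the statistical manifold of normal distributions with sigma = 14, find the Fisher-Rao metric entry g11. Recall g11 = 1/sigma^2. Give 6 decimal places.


For the 2-parameter normal family, the Fisher metric has:
  g11 = 1/sigma^2, g22 = 2/sigma^2.
sigma = 14, sigma^2 = 196.
g11 = 0.005102

0.005102


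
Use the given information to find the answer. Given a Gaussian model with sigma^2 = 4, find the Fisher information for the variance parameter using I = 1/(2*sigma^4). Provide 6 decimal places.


Fisher information for variance: I(sigma^2) = 1/(2*sigma^4).
sigma^2 = 4, so sigma^4 = 16.
I = 1/(2*16) = 1/32 = 0.031250

0.031250


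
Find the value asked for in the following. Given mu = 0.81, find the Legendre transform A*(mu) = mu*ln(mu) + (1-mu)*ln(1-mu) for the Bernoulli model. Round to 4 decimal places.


Legendre transform for Bernoulli:
A*(mu) = mu*log(mu) + (1-mu)*log(1-mu).
mu = 0.81, 1-mu = 0.19.
mu*log(mu) = 0.81*log(0.81) = -0.170684.
(1-mu)*log(1-mu) = 0.19*log(0.19) = -0.315539.
A* = -0.170684 + -0.315539 = -0.4862

-0.4862


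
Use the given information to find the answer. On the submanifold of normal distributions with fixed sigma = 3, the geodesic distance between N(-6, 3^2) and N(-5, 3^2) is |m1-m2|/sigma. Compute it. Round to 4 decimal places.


On the fixed-variance normal subfamily, geodesic distance = |m1-m2|/sigma.
|-6 - -5| = 1.
sigma = 3.
d = 1/3 = 0.3333

0.3333


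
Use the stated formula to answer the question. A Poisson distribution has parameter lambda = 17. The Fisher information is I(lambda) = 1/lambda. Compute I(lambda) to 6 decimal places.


Fisher information for Poisson: I(lambda) = 1/lambda.
lambda = 17.
I(lambda) = 1/17 = 0.058824

0.058824


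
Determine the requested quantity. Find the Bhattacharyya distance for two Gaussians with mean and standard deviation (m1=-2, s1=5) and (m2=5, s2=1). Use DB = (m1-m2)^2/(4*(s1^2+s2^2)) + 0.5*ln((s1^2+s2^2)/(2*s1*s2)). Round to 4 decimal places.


Bhattacharyya distance between two Gaussians:
DB = (m1-m2)^2/(4*(s1^2+s2^2)) + (1/2)*ln((s1^2+s2^2)/(2*s1*s2)).
(m1-m2)^2 = (-7)^2 = 49.
s1^2+s2^2 = 25 + 1 = 26.
term1 = 49/104 = 0.471154.
term2 = 0.5*ln(26/10.0) = 0.477756.
DB = 0.471154 + 0.477756 = 0.9489

0.9489


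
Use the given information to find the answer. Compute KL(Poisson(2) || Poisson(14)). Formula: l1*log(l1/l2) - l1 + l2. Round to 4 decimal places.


KL divergence for Poisson:
KL = l1*log(l1/l2) - l1 + l2.
l1 = 2, l2 = 14.
log(2/14) = -1.94591.
l1*log(l1/l2) = 2 * -1.94591 = -3.89182.
KL = -3.89182 - 2 + 14 = 8.1082

8.1082


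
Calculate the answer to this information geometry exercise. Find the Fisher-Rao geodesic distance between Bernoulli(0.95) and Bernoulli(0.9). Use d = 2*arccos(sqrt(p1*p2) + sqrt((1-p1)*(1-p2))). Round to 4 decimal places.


Geodesic distance on Bernoulli manifold:
d(p1,p2) = 2*arccos(sqrt(p1*p2) + sqrt((1-p1)*(1-p2))).
sqrt(p1*p2) = sqrt(0.95*0.9) = 0.924662.
sqrt((1-p1)*(1-p2)) = sqrt(0.05*0.1) = 0.070711.
arg = 0.924662 + 0.070711 = 0.995373.
d = 2*arccos(0.995373) = 0.1925

0.1925


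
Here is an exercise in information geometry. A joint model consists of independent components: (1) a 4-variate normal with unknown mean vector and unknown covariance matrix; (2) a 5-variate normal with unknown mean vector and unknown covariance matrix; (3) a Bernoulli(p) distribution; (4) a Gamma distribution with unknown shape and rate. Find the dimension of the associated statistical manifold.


The dimension of a statistical manifold equals the number of free
(independent) real parameters of the model. For a product of independent
blocks the parameter counts add.
- 4-variate normal: 4 (mean) + 4*5/2 = 10 (symmetric covariance) = 14.
- 5-variate normal: 5 (mean) + 5*6/2 = 15 (symmetric covariance) = 20.
- Bernoulli (p): 1.
- Gamma (shape, rate): 2.
Total = 14 + 20 + 1 + 2 = 37.
Dimension = 37

37


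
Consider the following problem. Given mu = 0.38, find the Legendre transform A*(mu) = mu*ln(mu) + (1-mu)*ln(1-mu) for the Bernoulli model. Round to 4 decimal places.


Legendre transform for Bernoulli:
A*(mu) = mu*log(mu) + (1-mu)*log(1-mu).
mu = 0.38, 1-mu = 0.62.
mu*log(mu) = 0.38*log(0.38) = -0.367682.
(1-mu)*log(1-mu) = 0.62*log(0.62) = -0.296382.
A* = -0.367682 + -0.296382 = -0.6641

-0.6641


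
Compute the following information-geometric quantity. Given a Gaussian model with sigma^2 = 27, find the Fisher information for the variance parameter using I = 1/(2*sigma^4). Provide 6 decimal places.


Fisher information for variance: I(sigma^2) = 1/(2*sigma^4).
sigma^2 = 27, so sigma^4 = 729.
I = 1/(2*729) = 1/1458 = 0.000686

0.000686


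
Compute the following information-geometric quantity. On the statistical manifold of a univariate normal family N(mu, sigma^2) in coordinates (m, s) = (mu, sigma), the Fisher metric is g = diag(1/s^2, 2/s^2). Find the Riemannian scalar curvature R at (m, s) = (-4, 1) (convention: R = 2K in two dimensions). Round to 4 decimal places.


The metric has the form g = (A dm^2 + B ds^2)/s^2 with A = 1, B = 2.
Substitute u = sqrt(A/B)*m: g = B*(du^2 + ds^2)/s^2, i.e. B times the
Poincare upper half-plane metric, which has constant Gaussian curvature -1.
Scaling a 2D metric by a constant c divides the Gaussian curvature by c,
so K = -1/B = -1/(2) = -0.5000 everywhere (the point (m, s) = (-4, 1) is irrelevant:
the curvature is constant).
Scalar curvature in dimension 2: R = 2K = -2/(2) = -1.0000.

-1.0000


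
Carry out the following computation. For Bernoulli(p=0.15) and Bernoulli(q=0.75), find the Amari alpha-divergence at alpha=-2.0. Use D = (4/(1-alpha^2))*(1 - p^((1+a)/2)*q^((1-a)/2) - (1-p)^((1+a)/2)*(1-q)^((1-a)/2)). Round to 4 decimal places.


Amari alpha-divergence:
D = (4/(1-alpha^2))*(1 - p^((1+a)/2)*q^((1-a)/2) - (1-p)^((1+a)/2)*(1-q)^((1-a)/2)).
alpha = -2.0, p = 0.15, q = 0.75.
e1 = (1+alpha)/2 = -0.5, e2 = (1-alpha)/2 = 1.5.
t1 = p^e1 * q^e2 = 0.15^-0.5 * 0.75^1.5 = 1.677051.
t2 = (1-p)^e1 * (1-q)^e2 = 0.85^-0.5 * 0.25^1.5 = 0.135582.
4/(1-alpha^2) = -1.333333.
D = -1.333333*(1 - 1.677051 - 0.135582) = 1.0835

1.0835


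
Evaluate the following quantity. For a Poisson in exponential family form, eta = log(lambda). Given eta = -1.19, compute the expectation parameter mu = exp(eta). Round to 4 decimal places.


Expectation parameter for Poisson exponential family:
mu = exp(eta).
eta = -1.19.
mu = exp(-1.19) = 0.3042

0.3042


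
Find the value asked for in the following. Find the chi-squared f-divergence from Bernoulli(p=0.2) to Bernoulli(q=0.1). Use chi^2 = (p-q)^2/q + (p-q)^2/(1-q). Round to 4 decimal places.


Chi-squared divergence between Bernoulli distributions:
chi^2 = (p-q)^2/q + (p-q)^2/(1-q).
p = 0.2, q = 0.1, p-q = 0.1.
(p-q)^2 = 0.01.
term1 = 0.01/0.1 = 0.1.
term2 = 0.01/0.9 = 0.011111.
chi^2 = 0.1 + 0.011111 = 0.1111

0.1111


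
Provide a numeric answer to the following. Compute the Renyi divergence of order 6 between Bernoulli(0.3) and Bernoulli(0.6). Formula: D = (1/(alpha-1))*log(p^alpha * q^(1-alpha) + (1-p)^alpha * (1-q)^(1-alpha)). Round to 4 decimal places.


Renyi divergence of order alpha between Bernoulli distributions:
D = (1/(alpha-1))*log(p^alpha * q^(1-alpha) + (1-p)^alpha * (1-q)^(1-alpha)).
alpha = 6, p = 0.3, q = 0.6.
p^alpha * q^(1-alpha) = 0.3^6 * 0.6^-5 = 0.009375.
(1-p)^alpha * (1-q)^(1-alpha) = 0.7^6 * 0.4^-5 = 11.48916.
sum = 0.009375 + 11.48916 = 11.498535.
D = (1/5)*log(11.498535) = 0.4884

0.4884


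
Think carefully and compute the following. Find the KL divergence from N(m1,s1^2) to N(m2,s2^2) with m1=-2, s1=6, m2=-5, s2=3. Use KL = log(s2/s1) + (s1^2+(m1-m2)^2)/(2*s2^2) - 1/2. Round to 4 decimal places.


KL divergence between normal distributions:
KL = log(s2/s1) + (s1^2 + (m1-m2)^2)/(2*s2^2) - 1/2.
log(3/6) = -0.693147.
(6^2 + (-2--5)^2)/(2*3^2) = (36 + 9)/18 = 2.5.
KL = -0.693147 + 2.5 - 0.5 = 1.3069

1.3069


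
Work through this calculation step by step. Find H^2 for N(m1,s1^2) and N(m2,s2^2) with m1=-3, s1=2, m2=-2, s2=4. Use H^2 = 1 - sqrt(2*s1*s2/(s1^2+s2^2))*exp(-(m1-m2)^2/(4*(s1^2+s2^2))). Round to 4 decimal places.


Squared Hellinger distance for Gaussians:
H^2 = 1 - sqrt(2*s1*s2/(s1^2+s2^2)) * exp(-(m1-m2)^2/(4*(s1^2+s2^2))).
s1^2 = 4, s2^2 = 16, s1^2+s2^2 = 20.
sqrt(2*2*4/(20)) = 0.894427.
(m1-m2)^2 = (-1)^2 = 1.
exp(-1/(4*20)) = exp(-0.0125) = 0.987578.
H^2 = 1 - 0.894427*0.987578 = 0.1167

0.1167


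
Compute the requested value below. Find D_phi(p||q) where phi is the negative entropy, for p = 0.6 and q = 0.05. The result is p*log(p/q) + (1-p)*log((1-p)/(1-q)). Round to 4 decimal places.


Bregman divergence with negative entropy generator:
D = p*log(p/q) + (1-p)*log((1-p)/(1-q)).
p = 0.6, q = 0.05.
p*log(p/q) = 0.6*log(0.6/0.05) = 1.490944.
(1-p)*log((1-p)/(1-q)) = 0.4*log(0.4/0.95) = -0.345999.
D = 1.490944 + -0.345999 = 1.1449

1.1449


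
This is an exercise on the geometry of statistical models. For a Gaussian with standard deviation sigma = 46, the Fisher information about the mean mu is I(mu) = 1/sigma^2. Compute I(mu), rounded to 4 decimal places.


The Fisher information for the mean of a normal distribution is I(mu) = 1/sigma^2.
sigma = 46, so sigma^2 = 2116.
I(mu) = 1/2116 = 0.0005

0.0005


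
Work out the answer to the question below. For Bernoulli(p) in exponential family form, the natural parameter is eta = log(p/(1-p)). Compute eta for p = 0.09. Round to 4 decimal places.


Natural parameter for Bernoulli: eta = log(p/(1-p)).
p = 0.09, 1-p = 0.91.
p/(1-p) = 0.098901.
eta = log(0.098901) = -2.3136

-2.3136


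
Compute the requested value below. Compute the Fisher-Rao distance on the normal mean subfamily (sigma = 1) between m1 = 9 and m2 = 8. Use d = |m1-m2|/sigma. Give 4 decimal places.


On the fixed-variance normal subfamily, geodesic distance = |m1-m2|/sigma.
|9 - 8| = 1.
sigma = 1.
d = 1/1 = 1.0000

1.0000


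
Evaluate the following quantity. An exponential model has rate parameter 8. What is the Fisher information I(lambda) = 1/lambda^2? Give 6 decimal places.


Fisher information for exponential: I(lambda) = 1/lambda^2.
lambda = 8, lambda^2 = 64.
I = 1/64 = 0.015625

0.015625


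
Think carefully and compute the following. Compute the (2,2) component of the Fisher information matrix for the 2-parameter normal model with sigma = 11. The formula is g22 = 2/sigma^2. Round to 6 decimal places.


For the 2-parameter normal family, the Fisher metric has:
  g11 = 1/sigma^2, g22 = 2/sigma^2.
sigma = 11, sigma^2 = 121.
g22 = 0.016529

0.016529


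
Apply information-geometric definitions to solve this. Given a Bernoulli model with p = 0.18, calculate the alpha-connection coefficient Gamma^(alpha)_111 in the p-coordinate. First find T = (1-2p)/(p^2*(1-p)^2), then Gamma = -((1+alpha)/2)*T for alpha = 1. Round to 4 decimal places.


Skewness (Amari-Chentsov) tensor: T = (1-2p)/(p^2*(1-p)^2).
p = 0.18, 1-2p = 0.64, p^2 = 0.0324, (1-p)^2 = 0.6724.
T = 0.64/(0.0324 * 0.6724) = 29.376988.
In the p-coordinate, Gamma^(alpha) = Gamma^(0) - (alpha/2)*T with Gamma^(0) = (1/2)*g'(p) = -T/2,
so Gamma^(alpha) = -((1+alpha)/2)*T.
alpha = 1, -(1+alpha)/2 = -1.0.
Gamma = -1.0 * 29.376988 = -29.3770

-29.3770


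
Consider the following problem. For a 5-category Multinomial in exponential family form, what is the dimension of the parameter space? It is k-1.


Exponential family dimension calculation:
For Multinomial with k=5 categories, dim = k-1 = 4.

4


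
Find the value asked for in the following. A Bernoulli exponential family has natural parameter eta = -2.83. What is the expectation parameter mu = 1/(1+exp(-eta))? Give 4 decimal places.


Dual coordinate (expectation parameter) for Bernoulli:
mu = 1/(1+exp(-eta)).
eta = -2.83.
exp(-eta) = exp(2.83) = 16.945461.
mu = 1/(1+16.945461) = 0.0557

0.0557


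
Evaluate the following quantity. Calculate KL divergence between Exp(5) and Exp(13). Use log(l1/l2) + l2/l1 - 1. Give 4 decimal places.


KL divergence for exponential family:
KL = log(l1/l2) + l2/l1 - 1.
log(5/13) = -0.955511.
13/5 = 2.6.
KL = -0.955511 + 2.6 - 1 = 0.6445

0.6445


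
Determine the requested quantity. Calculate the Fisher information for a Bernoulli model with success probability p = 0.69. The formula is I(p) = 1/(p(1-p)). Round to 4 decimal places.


For Bernoulli(p), Fisher information is I(p) = 1/(p*(1-p)).
p = 0.69, 1-p = 0.31.
p*(1-p) = 0.2139.
I(p) = 1/0.2139 = 4.6751

4.6751


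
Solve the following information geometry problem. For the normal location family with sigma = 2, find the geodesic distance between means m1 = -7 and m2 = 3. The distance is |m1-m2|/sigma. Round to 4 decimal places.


On the fixed-variance normal subfamily, geodesic distance = |m1-m2|/sigma.
|-7 - 3| = 10.
sigma = 2.
d = 10/2 = 5.0000

5.0000


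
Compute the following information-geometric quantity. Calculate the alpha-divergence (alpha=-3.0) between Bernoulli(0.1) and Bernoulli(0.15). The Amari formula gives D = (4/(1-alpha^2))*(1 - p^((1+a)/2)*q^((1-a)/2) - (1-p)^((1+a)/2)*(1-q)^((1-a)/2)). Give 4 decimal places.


Amari alpha-divergence:
D = (4/(1-alpha^2))*(1 - p^((1+a)/2)*q^((1-a)/2) - (1-p)^((1+a)/2)*(1-q)^((1-a)/2)).
alpha = -3.0, p = 0.1, q = 0.15.
e1 = (1+alpha)/2 = -1.0, e2 = (1-alpha)/2 = 2.0.
t1 = p^e1 * q^e2 = 0.1^-1.0 * 0.15^2.0 = 0.225.
t2 = (1-p)^e1 * (1-q)^e2 = 0.9^-1.0 * 0.85^2.0 = 0.802778.
4/(1-alpha^2) = -0.5.
D = -0.5*(1 - 0.225 - 0.802778) = 0.0139

0.0139


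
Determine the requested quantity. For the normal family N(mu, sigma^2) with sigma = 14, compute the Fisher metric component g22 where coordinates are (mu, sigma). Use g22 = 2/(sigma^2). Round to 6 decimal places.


For the 2-parameter normal family, the Fisher metric has:
  g11 = 1/sigma^2, g22 = 2/sigma^2.
sigma = 14, sigma^2 = 196.
g22 = 0.010204

0.010204


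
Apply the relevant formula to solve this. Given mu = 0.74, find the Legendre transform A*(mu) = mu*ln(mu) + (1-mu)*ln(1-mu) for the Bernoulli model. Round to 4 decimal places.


Legendre transform for Bernoulli:
A*(mu) = mu*log(mu) + (1-mu)*log(1-mu).
mu = 0.74, 1-mu = 0.26.
mu*log(mu) = 0.74*log(0.74) = -0.222818.
(1-mu)*log(1-mu) = 0.26*log(0.26) = -0.350239.
A* = -0.222818 + -0.350239 = -0.5731

-0.5731


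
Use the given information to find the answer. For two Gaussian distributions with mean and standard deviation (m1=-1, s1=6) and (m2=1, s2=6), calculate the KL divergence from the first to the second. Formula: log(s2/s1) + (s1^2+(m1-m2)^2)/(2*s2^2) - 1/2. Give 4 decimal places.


KL divergence between normal distributions:
KL = log(s2/s1) + (s1^2 + (m1-m2)^2)/(2*s2^2) - 1/2.
log(6/6) = 0.0.
(6^2 + (-1-1)^2)/(2*6^2) = (36 + 4)/72 = 0.555556.
KL = 0.0 + 0.555556 - 0.5 = 0.0556

0.0556


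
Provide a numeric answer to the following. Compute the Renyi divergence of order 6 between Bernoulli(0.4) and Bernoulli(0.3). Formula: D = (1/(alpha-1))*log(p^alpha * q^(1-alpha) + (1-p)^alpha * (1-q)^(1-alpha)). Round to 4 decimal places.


Renyi divergence of order alpha between Bernoulli distributions:
D = (1/(alpha-1))*log(p^alpha * q^(1-alpha) + (1-p)^alpha * (1-q)^(1-alpha)).
alpha = 6, p = 0.4, q = 0.3.
p^alpha * q^(1-alpha) = 0.4^6 * 0.3^-5 = 1.685597.
(1-p)^alpha * (1-q)^(1-alpha) = 0.6^6 * 0.7^-5 = 0.277599.
sum = 1.685597 + 0.277599 = 1.963195.
D = (1/5)*log(1.963195) = 0.1349

0.1349


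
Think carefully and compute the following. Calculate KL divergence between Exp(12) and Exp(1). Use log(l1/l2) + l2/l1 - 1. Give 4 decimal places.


KL divergence for exponential family:
KL = log(l1/l2) + l2/l1 - 1.
log(12/1) = 2.484907.
1/12 = 0.083333.
KL = 2.484907 + 0.083333 - 1 = 1.5682

1.5682


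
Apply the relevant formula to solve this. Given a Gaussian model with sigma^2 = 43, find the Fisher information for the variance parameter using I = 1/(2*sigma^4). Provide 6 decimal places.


Fisher information for variance: I(sigma^2) = 1/(2*sigma^4).
sigma^2 = 43, so sigma^4 = 1849.
I = 1/(2*1849) = 1/3698 = 0.000270

0.000270


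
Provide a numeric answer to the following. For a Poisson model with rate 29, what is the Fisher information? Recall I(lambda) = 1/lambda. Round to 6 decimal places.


Fisher information for Poisson: I(lambda) = 1/lambda.
lambda = 29.
I(lambda) = 1/29 = 0.034483

0.034483
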